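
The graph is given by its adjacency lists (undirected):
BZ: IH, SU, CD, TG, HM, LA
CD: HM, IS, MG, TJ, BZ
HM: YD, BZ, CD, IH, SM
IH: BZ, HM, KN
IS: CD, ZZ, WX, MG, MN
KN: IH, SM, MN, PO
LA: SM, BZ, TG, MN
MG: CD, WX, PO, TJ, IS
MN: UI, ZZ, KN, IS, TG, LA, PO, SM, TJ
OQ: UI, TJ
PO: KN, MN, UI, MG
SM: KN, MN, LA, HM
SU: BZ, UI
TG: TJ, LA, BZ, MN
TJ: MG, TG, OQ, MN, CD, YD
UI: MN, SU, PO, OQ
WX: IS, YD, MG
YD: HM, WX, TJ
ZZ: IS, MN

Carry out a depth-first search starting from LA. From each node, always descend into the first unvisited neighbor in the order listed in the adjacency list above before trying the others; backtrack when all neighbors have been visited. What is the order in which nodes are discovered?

LA → SM → KN → IH → BZ → SU → UI → MN → ZZ → IS → CD → HM → YD → WX → MG → PO → TJ → TG → OQ

Visit LA
LA → SM
SM → KN
KN → IH
IH → BZ
BZ → SU
SU → UI
UI → MN
MN → ZZ
ZZ → IS
IS → CD
CD → HM
HM → YD
YD → WX
WX → MG
MG → PO
MG → TJ
TJ → TG
TJ → OQ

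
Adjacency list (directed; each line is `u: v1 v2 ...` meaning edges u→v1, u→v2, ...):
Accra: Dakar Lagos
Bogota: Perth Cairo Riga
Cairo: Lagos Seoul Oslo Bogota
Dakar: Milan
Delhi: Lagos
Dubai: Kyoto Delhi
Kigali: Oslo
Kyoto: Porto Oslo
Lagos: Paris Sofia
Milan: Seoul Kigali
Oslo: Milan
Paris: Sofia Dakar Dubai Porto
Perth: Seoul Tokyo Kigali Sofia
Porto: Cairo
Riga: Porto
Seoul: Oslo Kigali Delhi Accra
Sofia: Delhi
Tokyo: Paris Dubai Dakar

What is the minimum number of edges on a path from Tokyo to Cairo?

3

Level 0: Tokyo
Level 1: Dakar, Dubai, Paris
Level 2: Delhi, Kyoto, Milan, Porto, Sofia
Level 3: Cairo, Kigali, Lagos, Oslo, Seoul
Level 4: Accra, Bogota
Level 5: Perth, Riga
Cairo first appears at level 3.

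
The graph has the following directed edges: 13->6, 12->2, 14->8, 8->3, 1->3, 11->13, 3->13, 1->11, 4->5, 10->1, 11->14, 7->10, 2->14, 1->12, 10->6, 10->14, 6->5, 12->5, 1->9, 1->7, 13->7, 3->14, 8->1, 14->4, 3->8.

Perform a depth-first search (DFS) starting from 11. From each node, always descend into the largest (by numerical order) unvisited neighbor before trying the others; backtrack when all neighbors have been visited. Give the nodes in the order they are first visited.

Visit 11
11 → 14
14 → 8
8 → 3
3 → 13
13 → 7
7 → 10
10 → 6
6 → 5
10 → 1
1 → 12
12 → 2
1 → 9
14 → 4

11 -> 14 -> 8 -> 3 -> 13 -> 7 -> 10 -> 6 -> 5 -> 1 -> 12 -> 2 -> 9 -> 4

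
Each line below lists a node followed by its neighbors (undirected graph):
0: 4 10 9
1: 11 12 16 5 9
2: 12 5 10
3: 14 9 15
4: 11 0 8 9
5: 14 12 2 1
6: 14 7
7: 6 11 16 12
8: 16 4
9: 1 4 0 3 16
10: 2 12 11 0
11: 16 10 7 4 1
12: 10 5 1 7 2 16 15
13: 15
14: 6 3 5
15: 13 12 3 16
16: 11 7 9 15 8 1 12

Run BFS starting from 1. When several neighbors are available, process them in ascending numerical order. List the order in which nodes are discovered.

1 5 9 11 12 16 2 14 0 3 4 7 10 15 8 6 13

Visit 1; enqueue 5, 9, 11, 12, 16 → queue [5, 9, 11, 12, 16]
Visit 5; enqueue 2, 14 → queue [9, 11, 12, 16, 2, 14]
Visit 9; enqueue 0, 3, 4 → queue [11, 12, 16, 2, 14, 0, 3, 4]
Visit 11; enqueue 7, 10 → queue [12, 16, 2, 14, 0, 3, 4, 7, 10]
Visit 12; enqueue 15 → queue [16, 2, 14, 0, 3, 4, 7, 10, 15]
Visit 16; enqueue 8 → queue [2, 14, 0, 3, 4, 7, 10, 15, 8]
Visit 2 → queue [14, 0, 3, 4, 7, 10, 15, 8]
Visit 14; enqueue 6 → queue [0, 3, 4, 7, 10, 15, 8, 6]
Visit 0 → queue [3, 4, 7, 10, 15, 8, 6]
Visit 3 → queue [4, 7, 10, 15, 8, 6]
Visit 4 → queue [7, 10, 15, 8, 6]
Visit 7 → queue [10, 15, 8, 6]
Visit 10 → queue [15, 8, 6]
Visit 15; enqueue 13 → queue [8, 6, 13]
Visit 8 → queue [6, 13]
Visit 6 → queue [13]
Visit 13 → queue []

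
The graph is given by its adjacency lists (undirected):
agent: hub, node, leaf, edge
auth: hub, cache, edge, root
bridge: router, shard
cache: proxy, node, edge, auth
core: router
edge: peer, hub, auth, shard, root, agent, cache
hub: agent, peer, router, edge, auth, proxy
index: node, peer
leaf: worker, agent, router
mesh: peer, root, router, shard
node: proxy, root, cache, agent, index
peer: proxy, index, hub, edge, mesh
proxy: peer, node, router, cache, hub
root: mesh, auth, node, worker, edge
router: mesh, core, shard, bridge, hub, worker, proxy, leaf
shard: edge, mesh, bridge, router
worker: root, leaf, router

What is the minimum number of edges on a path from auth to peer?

Level 0: auth
Level 1: cache, edge, hub, root
Level 2: agent, mesh, node, peer, proxy, router, shard, worker
Level 3: bridge, core, index, leaf
peer first appears at level 2.

2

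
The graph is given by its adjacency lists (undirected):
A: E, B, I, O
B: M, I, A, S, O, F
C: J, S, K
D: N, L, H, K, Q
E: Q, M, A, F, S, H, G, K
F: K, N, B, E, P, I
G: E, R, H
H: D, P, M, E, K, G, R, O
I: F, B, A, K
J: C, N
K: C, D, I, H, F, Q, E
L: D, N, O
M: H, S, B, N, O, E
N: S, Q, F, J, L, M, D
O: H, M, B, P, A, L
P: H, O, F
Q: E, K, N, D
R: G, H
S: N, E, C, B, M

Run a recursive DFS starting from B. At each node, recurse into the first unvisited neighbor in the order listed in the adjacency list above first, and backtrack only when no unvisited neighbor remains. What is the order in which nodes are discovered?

Visit B
B → M
M → H
H → D
D → N
N → S
S → E
E → Q
Q → K
K → C
C → J
K → I
I → F
F → P
P → O
O → A
O → L
E → G
G → R

B M H D N S E Q K C J I F P O A L G R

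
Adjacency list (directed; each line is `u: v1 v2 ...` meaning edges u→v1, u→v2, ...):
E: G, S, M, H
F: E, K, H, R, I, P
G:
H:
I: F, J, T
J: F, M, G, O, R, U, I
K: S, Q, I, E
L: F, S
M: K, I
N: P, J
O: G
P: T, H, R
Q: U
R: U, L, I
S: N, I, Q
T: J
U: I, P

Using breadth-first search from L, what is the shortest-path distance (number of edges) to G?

Level 0: L
Level 1: F, S
Level 2: E, H, I, K, N, P, Q, R
Level 3: G, J, M, T, U
Level 4: O
G first appears at level 3.

3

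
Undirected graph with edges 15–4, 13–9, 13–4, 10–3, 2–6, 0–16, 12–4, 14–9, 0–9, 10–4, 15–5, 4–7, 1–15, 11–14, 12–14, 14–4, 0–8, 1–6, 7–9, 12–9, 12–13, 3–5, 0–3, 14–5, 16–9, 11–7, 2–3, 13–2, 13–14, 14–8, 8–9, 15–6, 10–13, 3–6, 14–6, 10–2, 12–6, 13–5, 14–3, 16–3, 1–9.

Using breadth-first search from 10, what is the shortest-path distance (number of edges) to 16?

Level 0: 10
Level 1: 2, 3, 4, 13
Level 2: 0, 5, 6, 7, 9, 12, 14, 15, 16
Level 3: 1, 8, 11
16 first appears at level 2.

2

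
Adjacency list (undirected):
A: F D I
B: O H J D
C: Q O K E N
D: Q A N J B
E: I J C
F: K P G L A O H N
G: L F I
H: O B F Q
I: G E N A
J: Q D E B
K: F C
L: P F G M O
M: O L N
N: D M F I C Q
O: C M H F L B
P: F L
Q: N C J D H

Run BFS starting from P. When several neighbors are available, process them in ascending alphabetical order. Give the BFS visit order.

P, F, L, A, G, H, K, N, O, M, D, I, B, Q, C, J, E

Visit P; enqueue F, L → queue [F, L]
Visit F; enqueue A, G, H, K, N, O → queue [L, A, G, H, K, N, O]
Visit L; enqueue M → queue [A, G, H, K, N, O, M]
Visit A; enqueue D, I → queue [G, H, K, N, O, M, D, I]
Visit G → queue [H, K, N, O, M, D, I]
Visit H; enqueue B, Q → queue [K, N, O, M, D, I, B, Q]
Visit K; enqueue C → queue [N, O, M, D, I, B, Q, C]
Visit N → queue [O, M, D, I, B, Q, C]
Visit O → queue [M, D, I, B, Q, C]
Visit M → queue [D, I, B, Q, C]
Visit D; enqueue J → queue [I, B, Q, C, J]
Visit I; enqueue E → queue [B, Q, C, J, E]
Visit B → queue [Q, C, J, E]
Visit Q → queue [C, J, E]
Visit C → queue [J, E]
Visit J → queue [E]
Visit E → queue []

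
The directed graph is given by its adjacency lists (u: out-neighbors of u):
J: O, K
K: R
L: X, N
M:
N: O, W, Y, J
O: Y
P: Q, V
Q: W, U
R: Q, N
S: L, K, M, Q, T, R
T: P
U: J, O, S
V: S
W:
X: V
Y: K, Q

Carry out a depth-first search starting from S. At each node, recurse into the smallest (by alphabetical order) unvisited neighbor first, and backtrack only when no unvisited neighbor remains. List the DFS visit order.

S K R N J O Y Q U W L X V M T P

Visit S
S → K
K → R
R → N
N → J
J → O
O → Y
Y → Q
Q → U
Q → W
S → L
L → X
X → V
S → M
S → T
T → P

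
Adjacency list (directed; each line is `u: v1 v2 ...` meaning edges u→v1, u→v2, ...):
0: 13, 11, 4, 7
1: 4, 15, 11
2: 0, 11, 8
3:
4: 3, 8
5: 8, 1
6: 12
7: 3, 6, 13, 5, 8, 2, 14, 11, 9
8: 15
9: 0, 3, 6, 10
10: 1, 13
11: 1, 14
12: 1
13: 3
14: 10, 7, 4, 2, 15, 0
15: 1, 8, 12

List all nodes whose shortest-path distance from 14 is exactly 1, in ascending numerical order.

0, 2, 4, 7, 10, 15

Level 0: 14
Level 1: 0, 2, 4, 7, 10, 15
Level 2: 1, 3, 5, 6, 8, 9, 11, 12, 13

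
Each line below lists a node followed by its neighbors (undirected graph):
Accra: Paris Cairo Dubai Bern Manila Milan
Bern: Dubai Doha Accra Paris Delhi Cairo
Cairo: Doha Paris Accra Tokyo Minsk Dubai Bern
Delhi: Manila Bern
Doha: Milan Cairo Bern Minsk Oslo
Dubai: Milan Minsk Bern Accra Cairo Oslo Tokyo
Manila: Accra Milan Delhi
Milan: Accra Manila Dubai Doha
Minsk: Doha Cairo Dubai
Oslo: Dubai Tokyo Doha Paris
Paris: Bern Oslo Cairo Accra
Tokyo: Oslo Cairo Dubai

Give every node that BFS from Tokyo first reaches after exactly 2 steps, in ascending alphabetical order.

Accra, Bern, Doha, Milan, Minsk, Paris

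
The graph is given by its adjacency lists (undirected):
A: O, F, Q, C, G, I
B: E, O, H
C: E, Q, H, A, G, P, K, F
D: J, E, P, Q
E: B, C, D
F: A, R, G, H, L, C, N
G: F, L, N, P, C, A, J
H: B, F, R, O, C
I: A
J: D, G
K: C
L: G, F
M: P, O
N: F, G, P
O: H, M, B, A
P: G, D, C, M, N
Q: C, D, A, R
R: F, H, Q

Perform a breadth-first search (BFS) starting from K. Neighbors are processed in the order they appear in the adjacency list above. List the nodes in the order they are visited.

Visit K; enqueue C → queue [C]
Visit C; enqueue E, Q, H, A, G, P, F → queue [E, Q, H, A, G, P, F]
Visit E; enqueue B, D → queue [Q, H, A, G, P, F, B, D]
Visit Q; enqueue R → queue [H, A, G, P, F, B, D, R]
Visit H; enqueue O → queue [A, G, P, F, B, D, R, O]
Visit A; enqueue I → queue [G, P, F, B, D, R, O, I]
Visit G; enqueue L, N, J → queue [P, F, B, D, R, O, I, L, N, J]
Visit P; enqueue M → queue [F, B, D, R, O, I, L, N, J, M]
Visit F → queue [B, D, R, O, I, L, N, J, M]
Visit B → queue [D, R, O, I, L, N, J, M]
Visit D → queue [R, O, I, L, N, J, M]
Visit R → queue [O, I, L, N, J, M]
Visit O → queue [I, L, N, J, M]
Visit I → queue [L, N, J, M]
Visit L → queue [N, J, M]
Visit N → queue [J, M]
Visit J → queue [M]
Visit M → queue []

K, C, E, Q, H, A, G, P, F, B, D, R, O, I, L, N, J, M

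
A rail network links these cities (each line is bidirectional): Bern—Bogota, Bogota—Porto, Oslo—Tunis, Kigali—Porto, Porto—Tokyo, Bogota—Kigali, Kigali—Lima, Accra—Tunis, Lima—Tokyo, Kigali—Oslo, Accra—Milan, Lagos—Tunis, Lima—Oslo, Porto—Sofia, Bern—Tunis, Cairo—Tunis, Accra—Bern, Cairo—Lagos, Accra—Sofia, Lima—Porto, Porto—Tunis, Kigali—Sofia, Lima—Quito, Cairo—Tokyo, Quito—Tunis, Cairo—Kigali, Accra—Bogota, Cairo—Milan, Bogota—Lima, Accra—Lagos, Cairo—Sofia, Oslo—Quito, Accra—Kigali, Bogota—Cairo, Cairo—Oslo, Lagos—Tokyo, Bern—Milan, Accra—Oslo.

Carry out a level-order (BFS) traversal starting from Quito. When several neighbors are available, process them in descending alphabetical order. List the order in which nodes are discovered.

Visit Quito; enqueue Tunis, Oslo, Lima → queue [Tunis, Oslo, Lima]
Visit Tunis; enqueue Porto, Lagos, Cairo, Bern, Accra → queue [Oslo, Lima, Porto, Lagos, Cairo, Bern, Accra]
Visit Oslo; enqueue Kigali → queue [Lima, Porto, Lagos, Cairo, Bern, Accra, Kigali]
Visit Lima; enqueue Tokyo, Bogota → queue [Porto, Lagos, Cairo, Bern, Accra, Kigali, Tokyo, Bogota]
Visit Porto; enqueue Sofia → queue [Lagos, Cairo, Bern, Accra, Kigali, Tokyo, Bogota, Sofia]
Visit Lagos → queue [Cairo, Bern, Accra, Kigali, Tokyo, Bogota, Sofia]
Visit Cairo; enqueue Milan → queue [Bern, Accra, Kigali, Tokyo, Bogota, Sofia, Milan]
Visit Bern → queue [Accra, Kigali, Tokyo, Bogota, Sofia, Milan]
Visit Accra → queue [Kigali, Tokyo, Bogota, Sofia, Milan]
Visit Kigali → queue [Tokyo, Bogota, Sofia, Milan]
Visit Tokyo → queue [Bogota, Sofia, Milan]
Visit Bogota → queue [Sofia, Milan]
Visit Sofia → queue [Milan]
Visit Milan → queue []

Quito, Tunis, Oslo, Lima, Porto, Lagos, Cairo, Bern, Accra, Kigali, Tokyo, Bogota, Sofia, Milan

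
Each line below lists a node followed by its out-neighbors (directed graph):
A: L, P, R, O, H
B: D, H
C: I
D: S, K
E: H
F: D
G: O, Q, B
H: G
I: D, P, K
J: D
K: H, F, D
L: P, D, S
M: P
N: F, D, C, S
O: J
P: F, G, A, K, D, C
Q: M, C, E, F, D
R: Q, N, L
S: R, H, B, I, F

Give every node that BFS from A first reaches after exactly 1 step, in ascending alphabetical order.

H, L, O, P, R

Level 0: A
Level 1: H, L, O, P, R
Level 2: C, D, F, G, J, K, N, Q, S
Level 3: B, E, I, M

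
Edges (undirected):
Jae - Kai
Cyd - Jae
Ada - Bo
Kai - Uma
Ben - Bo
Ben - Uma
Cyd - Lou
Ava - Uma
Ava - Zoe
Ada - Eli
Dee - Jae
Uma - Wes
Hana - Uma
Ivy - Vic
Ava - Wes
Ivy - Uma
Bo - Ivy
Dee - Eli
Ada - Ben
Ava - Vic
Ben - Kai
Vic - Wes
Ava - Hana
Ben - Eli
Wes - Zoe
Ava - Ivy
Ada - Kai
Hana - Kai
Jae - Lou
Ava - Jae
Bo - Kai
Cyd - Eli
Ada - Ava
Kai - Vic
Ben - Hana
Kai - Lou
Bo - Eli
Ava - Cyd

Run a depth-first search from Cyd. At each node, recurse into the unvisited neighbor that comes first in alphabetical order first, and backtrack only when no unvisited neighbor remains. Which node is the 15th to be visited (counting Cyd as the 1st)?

Visit Cyd
Cyd → Ava
Ava → Ada
Ada → Ben
Ben → Bo
Bo → Eli
Eli → Dee
Dee → Jae
Jae → Kai
Kai → Hana
Hana → Uma
Uma → Ivy
Ivy → Vic
Vic → Wes
Wes → Zoe
Kai → Lou

Visit order: Cyd, Ava, Ada, Ben, Bo, Eli, Dee, Jae, Kai, Hana, Uma, Ivy, Vic, Wes, Zoe, Lou

Zoe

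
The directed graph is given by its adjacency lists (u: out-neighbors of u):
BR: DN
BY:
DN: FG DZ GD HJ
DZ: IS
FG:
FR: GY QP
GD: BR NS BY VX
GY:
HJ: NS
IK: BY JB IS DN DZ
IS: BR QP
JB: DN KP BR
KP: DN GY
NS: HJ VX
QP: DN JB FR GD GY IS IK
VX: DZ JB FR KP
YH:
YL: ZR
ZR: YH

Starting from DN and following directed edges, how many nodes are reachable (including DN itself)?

BFS from DN visits: DN, HJ, GD, FG, DZ, NS, VX, BY, BR, IS, KP, JB, FR, QP, GY, IK
Reachable nodes: 16 of 19 total.

16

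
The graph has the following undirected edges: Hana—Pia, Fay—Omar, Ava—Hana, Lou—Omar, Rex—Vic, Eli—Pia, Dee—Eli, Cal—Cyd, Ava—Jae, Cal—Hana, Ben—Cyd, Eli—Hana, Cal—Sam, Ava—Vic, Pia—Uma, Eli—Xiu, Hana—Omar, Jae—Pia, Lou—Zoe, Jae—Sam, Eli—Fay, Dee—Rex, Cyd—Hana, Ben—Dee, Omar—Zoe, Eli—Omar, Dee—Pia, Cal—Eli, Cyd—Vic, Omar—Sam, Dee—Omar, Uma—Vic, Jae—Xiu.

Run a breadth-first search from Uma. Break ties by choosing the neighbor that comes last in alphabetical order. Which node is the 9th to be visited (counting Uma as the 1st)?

Eli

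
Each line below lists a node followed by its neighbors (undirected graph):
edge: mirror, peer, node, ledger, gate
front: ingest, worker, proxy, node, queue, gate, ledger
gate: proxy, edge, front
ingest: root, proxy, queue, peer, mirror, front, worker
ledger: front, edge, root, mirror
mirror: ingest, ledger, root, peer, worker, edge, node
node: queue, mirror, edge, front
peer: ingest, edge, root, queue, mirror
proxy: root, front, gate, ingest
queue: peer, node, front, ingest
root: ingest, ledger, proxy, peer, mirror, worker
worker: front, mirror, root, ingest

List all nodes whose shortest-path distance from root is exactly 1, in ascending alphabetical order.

ingest, ledger, mirror, peer, proxy, worker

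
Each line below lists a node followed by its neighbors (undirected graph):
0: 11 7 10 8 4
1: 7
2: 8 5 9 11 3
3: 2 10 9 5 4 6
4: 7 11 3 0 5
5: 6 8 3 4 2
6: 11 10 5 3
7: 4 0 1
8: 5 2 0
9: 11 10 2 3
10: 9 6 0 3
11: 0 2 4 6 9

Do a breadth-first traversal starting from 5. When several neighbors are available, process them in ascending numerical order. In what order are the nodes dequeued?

5, 2, 3, 4, 6, 8, 9, 11, 10, 0, 7, 1

Visit 5; enqueue 2, 3, 4, 6, 8 → queue [2, 3, 4, 6, 8]
Visit 2; enqueue 9, 11 → queue [3, 4, 6, 8, 9, 11]
Visit 3; enqueue 10 → queue [4, 6, 8, 9, 11, 10]
Visit 4; enqueue 0, 7 → queue [6, 8, 9, 11, 10, 0, 7]
Visit 6 → queue [8, 9, 11, 10, 0, 7]
Visit 8 → queue [9, 11, 10, 0, 7]
Visit 9 → queue [11, 10, 0, 7]
Visit 11 → queue [10, 0, 7]
Visit 10 → queue [0, 7]
Visit 0 → queue [7]
Visit 7; enqueue 1 → queue [1]
Visit 1 → queue []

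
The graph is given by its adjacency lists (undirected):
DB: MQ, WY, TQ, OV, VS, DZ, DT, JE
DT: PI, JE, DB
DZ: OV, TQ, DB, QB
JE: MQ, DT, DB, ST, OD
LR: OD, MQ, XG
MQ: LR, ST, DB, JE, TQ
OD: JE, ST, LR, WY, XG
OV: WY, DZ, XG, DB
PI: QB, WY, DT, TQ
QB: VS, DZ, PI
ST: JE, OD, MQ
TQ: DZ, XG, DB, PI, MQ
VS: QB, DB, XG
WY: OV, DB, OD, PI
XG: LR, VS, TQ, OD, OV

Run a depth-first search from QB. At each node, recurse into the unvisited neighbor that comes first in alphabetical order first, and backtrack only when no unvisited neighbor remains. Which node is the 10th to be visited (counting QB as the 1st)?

WY

Visit QB
QB → DZ
DZ → DB
DB → DT
DT → JE
JE → MQ
MQ → LR
LR → OD
OD → ST
OD → WY
WY → OV
OV → XG
XG → TQ
TQ → PI
XG → VS

Visit order: QB, DZ, DB, DT, JE, MQ, LR, OD, ST, WY, OV, XG, TQ, PI, VS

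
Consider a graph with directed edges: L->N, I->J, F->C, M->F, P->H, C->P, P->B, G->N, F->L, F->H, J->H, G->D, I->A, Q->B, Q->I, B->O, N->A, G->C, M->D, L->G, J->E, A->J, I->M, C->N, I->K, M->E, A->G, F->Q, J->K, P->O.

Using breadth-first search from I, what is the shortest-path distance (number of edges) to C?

3

Level 0: I
Level 1: A, J, K, M
Level 2: D, E, F, G, H
Level 3: C, L, N, Q
Level 4: B, P
Level 5: O
C first appears at level 3.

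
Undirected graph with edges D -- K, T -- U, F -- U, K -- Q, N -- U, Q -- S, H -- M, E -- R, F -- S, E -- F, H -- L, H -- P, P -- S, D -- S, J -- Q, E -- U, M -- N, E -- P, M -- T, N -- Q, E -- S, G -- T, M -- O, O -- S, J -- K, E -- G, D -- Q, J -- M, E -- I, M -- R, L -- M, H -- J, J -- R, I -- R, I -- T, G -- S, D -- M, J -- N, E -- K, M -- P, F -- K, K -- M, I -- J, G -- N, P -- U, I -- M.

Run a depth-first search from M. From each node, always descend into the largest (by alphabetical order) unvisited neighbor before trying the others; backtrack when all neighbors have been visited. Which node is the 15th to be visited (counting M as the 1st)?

G

Visit M
M → T
T → U
U → P
P → S
S → Q
Q → N
N → J
J → R
R → I
I → E
E → K
K → F
K → D
E → G
J → H
H → L
S → O

Visit order: M, T, U, P, S, Q, N, J, R, I, E, K, F, D, G, H, L, O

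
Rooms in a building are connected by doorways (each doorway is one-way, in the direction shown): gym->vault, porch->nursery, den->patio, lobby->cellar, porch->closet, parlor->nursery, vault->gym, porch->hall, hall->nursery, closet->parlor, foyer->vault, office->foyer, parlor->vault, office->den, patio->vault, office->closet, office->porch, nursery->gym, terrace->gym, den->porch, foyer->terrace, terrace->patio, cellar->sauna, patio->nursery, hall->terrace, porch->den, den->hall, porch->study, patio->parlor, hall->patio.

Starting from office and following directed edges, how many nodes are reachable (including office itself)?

13

BFS from office visits: office, porch, foyer, den, closet, study, nursery, hall, vault, terrace, patio, parlor, gym
Reachable nodes: 13 of 16 total.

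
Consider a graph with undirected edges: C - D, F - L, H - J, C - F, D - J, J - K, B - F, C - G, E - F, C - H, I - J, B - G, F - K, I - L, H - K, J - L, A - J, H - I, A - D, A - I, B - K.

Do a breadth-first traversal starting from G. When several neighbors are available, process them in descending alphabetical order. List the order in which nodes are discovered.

G -> C -> B -> H -> F -> D -> K -> J -> I -> L -> E -> A

Visit G; enqueue C, B → queue [C, B]
Visit C; enqueue H, F, D → queue [B, H, F, D]
Visit B; enqueue K → queue [H, F, D, K]
Visit H; enqueue J, I → queue [F, D, K, J, I]
Visit F; enqueue L, E → queue [D, K, J, I, L, E]
Visit D; enqueue A → queue [K, J, I, L, E, A]
Visit K → queue [J, I, L, E, A]
Visit J → queue [I, L, E, A]
Visit I → queue [L, E, A]
Visit L → queue [E, A]
Visit E → queue [A]
Visit A → queue []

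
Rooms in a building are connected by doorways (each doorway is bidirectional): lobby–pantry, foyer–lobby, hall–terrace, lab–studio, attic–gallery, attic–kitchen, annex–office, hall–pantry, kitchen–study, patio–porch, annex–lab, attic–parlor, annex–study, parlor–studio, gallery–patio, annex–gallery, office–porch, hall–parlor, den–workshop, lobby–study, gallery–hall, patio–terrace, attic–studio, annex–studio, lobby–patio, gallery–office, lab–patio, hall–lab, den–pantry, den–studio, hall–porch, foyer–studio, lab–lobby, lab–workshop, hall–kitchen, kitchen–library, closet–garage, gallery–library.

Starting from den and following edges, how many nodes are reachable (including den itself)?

19

BFS from den visits: den, workshop, studio, pantry, lab, parlor, foyer, attic, annex, lobby, hall, patio, kitchen, gallery, study, office, terrace, porch, library
Reachable nodes: 19 of 21 total.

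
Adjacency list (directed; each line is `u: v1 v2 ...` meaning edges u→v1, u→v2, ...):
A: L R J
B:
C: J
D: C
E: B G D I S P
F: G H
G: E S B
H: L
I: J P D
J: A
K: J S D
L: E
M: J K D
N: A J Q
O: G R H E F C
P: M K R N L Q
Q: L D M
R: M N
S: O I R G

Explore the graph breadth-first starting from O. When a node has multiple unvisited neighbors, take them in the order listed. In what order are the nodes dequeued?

O -> G -> R -> H -> E -> F -> C -> S -> B -> M -> N -> L -> D -> I -> P -> J -> K -> A -> Q

Visit O; enqueue G, R, H, E, F, C → queue [G, R, H, E, F, C]
Visit G; enqueue S, B → queue [R, H, E, F, C, S, B]
Visit R; enqueue M, N → queue [H, E, F, C, S, B, M, N]
Visit H; enqueue L → queue [E, F, C, S, B, M, N, L]
Visit E; enqueue D, I, P → queue [F, C, S, B, M, N, L, D, I, P]
Visit F → queue [C, S, B, M, N, L, D, I, P]
Visit C; enqueue J → queue [S, B, M, N, L, D, I, P, J]
Visit S → queue [B, M, N, L, D, I, P, J]
Visit B → queue [M, N, L, D, I, P, J]
Visit M; enqueue K → queue [N, L, D, I, P, J, K]
Visit N; enqueue A, Q → queue [L, D, I, P, J, K, A, Q]
Visit L → queue [D, I, P, J, K, A, Q]
Visit D → queue [I, P, J, K, A, Q]
Visit I → queue [P, J, K, A, Q]
Visit P → queue [J, K, A, Q]
Visit J → queue [K, A, Q]
Visit K → queue [A, Q]
Visit A → queue [Q]
Visit Q → queue []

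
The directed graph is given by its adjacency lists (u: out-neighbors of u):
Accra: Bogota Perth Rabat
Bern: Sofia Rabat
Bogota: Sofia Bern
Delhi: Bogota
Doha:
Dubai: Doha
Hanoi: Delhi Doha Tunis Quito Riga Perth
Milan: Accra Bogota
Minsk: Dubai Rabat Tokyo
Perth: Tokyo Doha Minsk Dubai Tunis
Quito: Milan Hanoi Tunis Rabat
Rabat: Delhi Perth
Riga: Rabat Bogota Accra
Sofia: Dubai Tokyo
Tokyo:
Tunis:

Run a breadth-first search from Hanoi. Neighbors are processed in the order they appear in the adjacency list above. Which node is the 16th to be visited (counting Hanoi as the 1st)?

Bern

Visit Hanoi; enqueue Delhi, Doha, Tunis, Quito, Riga, Perth → queue [Delhi, Doha, Tunis, Quito, Riga, Perth]
Visit Delhi; enqueue Bogota → queue [Doha, Tunis, Quito, Riga, Perth, Bogota]
Visit Doha → queue [Tunis, Quito, Riga, Perth, Bogota]
Visit Tunis → queue [Quito, Riga, Perth, Bogota]
Visit Quito; enqueue Milan, Rabat → queue [Riga, Perth, Bogota, Milan, Rabat]
Visit Riga; enqueue Accra → queue [Perth, Bogota, Milan, Rabat, Accra]
Visit Perth; enqueue Tokyo, Minsk, Dubai → queue [Bogota, Milan, Rabat, Accra, Tokyo, Minsk, Dubai]
Visit Bogota; enqueue Sofia, Bern → queue [Milan, Rabat, Accra, Tokyo, Minsk, Dubai, Sofia, Bern]
Visit Milan → queue [Rabat, Accra, Tokyo, Minsk, Dubai, Sofia, Bern]
Visit Rabat → queue [Accra, Tokyo, Minsk, Dubai, Sofia, Bern]
Visit Accra → queue [Tokyo, Minsk, Dubai, Sofia, Bern]
Visit Tokyo → queue [Minsk, Dubai, Sofia, Bern]
Visit Minsk → queue [Dubai, Sofia, Bern]
Visit Dubai → queue [Sofia, Bern]
Visit Sofia → queue [Bern]
Visit Bern → queue []

Visit order: Hanoi, Delhi, Doha, Tunis, Quito, Riga, Perth, Bogota, Milan, Rabat, Accra, Tokyo, Minsk, Dubai, Sofia, Bern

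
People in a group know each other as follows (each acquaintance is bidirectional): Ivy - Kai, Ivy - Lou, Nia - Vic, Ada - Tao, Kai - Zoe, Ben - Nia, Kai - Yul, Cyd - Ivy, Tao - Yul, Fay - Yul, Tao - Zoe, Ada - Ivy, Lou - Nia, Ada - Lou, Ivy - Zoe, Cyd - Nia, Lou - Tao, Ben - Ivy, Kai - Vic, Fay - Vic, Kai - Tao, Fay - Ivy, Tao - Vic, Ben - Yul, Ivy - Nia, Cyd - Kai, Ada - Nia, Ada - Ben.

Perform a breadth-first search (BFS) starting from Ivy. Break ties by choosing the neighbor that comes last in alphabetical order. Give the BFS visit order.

Ivy → Zoe → Nia → Lou → Kai → Fay → Cyd → Ben → Ada → Tao → Vic → Yul

Visit Ivy; enqueue Zoe, Nia, Lou, Kai, Fay, Cyd, Ben, Ada → queue [Zoe, Nia, Lou, Kai, Fay, Cyd, Ben, Ada]
Visit Zoe; enqueue Tao → queue [Nia, Lou, Kai, Fay, Cyd, Ben, Ada, Tao]
Visit Nia; enqueue Vic → queue [Lou, Kai, Fay, Cyd, Ben, Ada, Tao, Vic]
Visit Lou → queue [Kai, Fay, Cyd, Ben, Ada, Tao, Vic]
Visit Kai; enqueue Yul → queue [Fay, Cyd, Ben, Ada, Tao, Vic, Yul]
Visit Fay → queue [Cyd, Ben, Ada, Tao, Vic, Yul]
Visit Cyd → queue [Ben, Ada, Tao, Vic, Yul]
Visit Ben → queue [Ada, Tao, Vic, Yul]
Visit Ada → queue [Tao, Vic, Yul]
Visit Tao → queue [Vic, Yul]
Visit Vic → queue [Yul]
Visit Yul → queue []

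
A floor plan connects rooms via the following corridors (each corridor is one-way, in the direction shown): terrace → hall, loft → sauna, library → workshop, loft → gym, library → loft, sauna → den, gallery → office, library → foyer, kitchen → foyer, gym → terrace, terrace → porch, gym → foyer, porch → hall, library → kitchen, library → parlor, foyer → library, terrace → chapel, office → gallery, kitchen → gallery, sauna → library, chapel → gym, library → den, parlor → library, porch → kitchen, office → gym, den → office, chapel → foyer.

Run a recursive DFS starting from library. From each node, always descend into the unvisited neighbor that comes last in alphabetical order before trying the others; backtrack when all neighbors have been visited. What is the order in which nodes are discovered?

Visit library
library → workshop
library → parlor
library → loft
loft → sauna
sauna → den
den → office
office → gym
gym → terrace
terrace → porch
porch → kitchen
kitchen → gallery
kitchen → foyer
porch → hall
terrace → chapel

library -> workshop -> parlor -> loft -> sauna -> den -> office -> gym -> terrace -> porch -> kitchen -> gallery -> foyer -> hall -> chapel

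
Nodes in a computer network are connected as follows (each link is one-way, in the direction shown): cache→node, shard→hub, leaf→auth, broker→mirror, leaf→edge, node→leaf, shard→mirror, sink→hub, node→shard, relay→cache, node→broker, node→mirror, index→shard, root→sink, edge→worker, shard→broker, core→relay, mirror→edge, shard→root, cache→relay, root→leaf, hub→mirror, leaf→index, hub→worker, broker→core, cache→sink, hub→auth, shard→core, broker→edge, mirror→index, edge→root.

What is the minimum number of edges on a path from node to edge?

2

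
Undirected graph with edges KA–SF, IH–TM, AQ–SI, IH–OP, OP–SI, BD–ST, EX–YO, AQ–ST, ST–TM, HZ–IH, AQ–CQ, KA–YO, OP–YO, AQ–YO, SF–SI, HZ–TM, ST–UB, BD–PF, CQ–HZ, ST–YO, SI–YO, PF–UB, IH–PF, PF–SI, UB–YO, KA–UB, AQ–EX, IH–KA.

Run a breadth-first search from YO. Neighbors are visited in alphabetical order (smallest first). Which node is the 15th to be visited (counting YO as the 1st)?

Visit YO; enqueue AQ, EX, KA, OP, SI, ST, UB → queue [AQ, EX, KA, OP, SI, ST, UB]
Visit AQ; enqueue CQ → queue [EX, KA, OP, SI, ST, UB, CQ]
Visit EX → queue [KA, OP, SI, ST, UB, CQ]
Visit KA; enqueue IH, SF → queue [OP, SI, ST, UB, CQ, IH, SF]
Visit OP → queue [SI, ST, UB, CQ, IH, SF]
Visit SI; enqueue PF → queue [ST, UB, CQ, IH, SF, PF]
Visit ST; enqueue BD, TM → queue [UB, CQ, IH, SF, PF, BD, TM]
Visit UB → queue [CQ, IH, SF, PF, BD, TM]
Visit CQ; enqueue HZ → queue [IH, SF, PF, BD, TM, HZ]
Visit IH → queue [SF, PF, BD, TM, HZ]
Visit SF → queue [PF, BD, TM, HZ]
Visit PF → queue [BD, TM, HZ]
Visit BD → queue [TM, HZ]
Visit TM → queue [HZ]
Visit HZ → queue []

Visit order: YO, AQ, EX, KA, OP, SI, ST, UB, CQ, IH, SF, PF, BD, TM, HZ

HZ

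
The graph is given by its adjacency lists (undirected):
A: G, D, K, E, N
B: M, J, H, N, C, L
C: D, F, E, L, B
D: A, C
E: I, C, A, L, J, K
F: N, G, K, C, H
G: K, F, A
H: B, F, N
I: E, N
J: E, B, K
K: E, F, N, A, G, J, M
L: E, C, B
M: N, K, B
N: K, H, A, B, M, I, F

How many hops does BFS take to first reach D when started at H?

3

Level 0: H
Level 1: B, F, N
Level 2: A, C, G, I, J, K, L, M
Level 3: D, E
D first appears at level 3.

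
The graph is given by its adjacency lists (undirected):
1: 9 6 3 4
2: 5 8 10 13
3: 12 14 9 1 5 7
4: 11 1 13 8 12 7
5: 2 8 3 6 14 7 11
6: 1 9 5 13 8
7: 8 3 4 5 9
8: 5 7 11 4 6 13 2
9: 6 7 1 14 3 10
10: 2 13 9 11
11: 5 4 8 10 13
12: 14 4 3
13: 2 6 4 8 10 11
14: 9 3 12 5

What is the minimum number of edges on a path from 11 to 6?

2

Level 0: 11
Level 1: 4, 5, 8, 10, 13
Level 2: 1, 2, 3, 6, 7, 9, 12, 14
6 first appears at level 2.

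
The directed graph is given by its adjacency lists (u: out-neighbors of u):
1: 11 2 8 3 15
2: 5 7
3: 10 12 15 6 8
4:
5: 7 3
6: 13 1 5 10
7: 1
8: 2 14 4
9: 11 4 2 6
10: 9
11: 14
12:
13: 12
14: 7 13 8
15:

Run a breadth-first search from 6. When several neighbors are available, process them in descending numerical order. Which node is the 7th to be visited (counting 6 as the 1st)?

9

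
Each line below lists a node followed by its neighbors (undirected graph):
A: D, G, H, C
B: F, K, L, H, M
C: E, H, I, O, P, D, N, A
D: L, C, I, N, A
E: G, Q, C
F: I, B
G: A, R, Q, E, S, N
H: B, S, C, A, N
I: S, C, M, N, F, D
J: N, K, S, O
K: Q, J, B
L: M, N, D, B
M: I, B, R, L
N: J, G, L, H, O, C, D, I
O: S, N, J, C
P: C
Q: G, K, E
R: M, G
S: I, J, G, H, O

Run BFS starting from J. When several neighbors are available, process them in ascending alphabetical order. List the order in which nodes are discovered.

Visit J; enqueue K, N, O, S → queue [K, N, O, S]
Visit K; enqueue B, Q → queue [N, O, S, B, Q]
Visit N; enqueue C, D, G, H, I, L → queue [O, S, B, Q, C, D, G, H, I, L]
Visit O → queue [S, B, Q, C, D, G, H, I, L]
Visit S → queue [B, Q, C, D, G, H, I, L]
Visit B; enqueue F, M → queue [Q, C, D, G, H, I, L, F, M]
Visit Q; enqueue E → queue [C, D, G, H, I, L, F, M, E]
Visit C; enqueue A, P → queue [D, G, H, I, L, F, M, E, A, P]
Visit D → queue [G, H, I, L, F, M, E, A, P]
Visit G; enqueue R → queue [H, I, L, F, M, E, A, P, R]
Visit H → queue [I, L, F, M, E, A, P, R]
Visit I → queue [L, F, M, E, A, P, R]
Visit L → queue [F, M, E, A, P, R]
Visit F → queue [M, E, A, P, R]
Visit M → queue [E, A, P, R]
Visit E → queue [A, P, R]
Visit A → queue [P, R]
Visit P → queue [R]
Visit R → queue []

J -> K -> N -> O -> S -> B -> Q -> C -> D -> G -> H -> I -> L -> F -> M -> E -> A -> P -> R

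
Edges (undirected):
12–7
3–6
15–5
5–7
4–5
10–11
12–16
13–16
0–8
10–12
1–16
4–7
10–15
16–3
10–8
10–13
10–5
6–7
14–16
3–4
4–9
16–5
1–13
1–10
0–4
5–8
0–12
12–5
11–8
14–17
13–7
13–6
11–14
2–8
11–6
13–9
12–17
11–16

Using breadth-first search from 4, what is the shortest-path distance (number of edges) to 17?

3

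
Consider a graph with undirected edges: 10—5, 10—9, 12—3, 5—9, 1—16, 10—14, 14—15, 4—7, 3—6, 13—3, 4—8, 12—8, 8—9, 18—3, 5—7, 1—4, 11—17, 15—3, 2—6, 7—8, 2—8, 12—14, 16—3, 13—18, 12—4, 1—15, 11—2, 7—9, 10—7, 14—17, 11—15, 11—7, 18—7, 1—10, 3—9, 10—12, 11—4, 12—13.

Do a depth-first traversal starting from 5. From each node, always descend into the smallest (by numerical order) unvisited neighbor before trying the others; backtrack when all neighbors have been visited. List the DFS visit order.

5 -> 7 -> 4 -> 1 -> 10 -> 9 -> 3 -> 6 -> 2 -> 8 -> 12 -> 13 -> 18 -> 14 -> 15 -> 11 -> 17 -> 16

Visit 5
5 → 7
7 → 4
4 → 1
1 → 10
10 → 9
9 → 3
3 → 6
6 → 2
2 → 8
8 → 12
12 → 13
13 → 18
12 → 14
14 → 15
15 → 11
11 → 17
3 → 16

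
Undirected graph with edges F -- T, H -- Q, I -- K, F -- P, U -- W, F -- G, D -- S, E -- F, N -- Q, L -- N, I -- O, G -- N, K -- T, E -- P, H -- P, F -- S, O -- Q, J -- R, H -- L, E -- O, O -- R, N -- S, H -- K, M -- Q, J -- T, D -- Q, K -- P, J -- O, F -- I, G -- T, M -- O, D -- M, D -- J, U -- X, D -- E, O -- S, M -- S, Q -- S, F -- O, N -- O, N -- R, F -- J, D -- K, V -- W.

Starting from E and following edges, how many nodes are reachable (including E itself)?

BFS from E visits: E, P, O, F, D, K, H, S, R, Q, N, M, J, I, T, G, L
Reachable nodes: 17 of 21 total.

17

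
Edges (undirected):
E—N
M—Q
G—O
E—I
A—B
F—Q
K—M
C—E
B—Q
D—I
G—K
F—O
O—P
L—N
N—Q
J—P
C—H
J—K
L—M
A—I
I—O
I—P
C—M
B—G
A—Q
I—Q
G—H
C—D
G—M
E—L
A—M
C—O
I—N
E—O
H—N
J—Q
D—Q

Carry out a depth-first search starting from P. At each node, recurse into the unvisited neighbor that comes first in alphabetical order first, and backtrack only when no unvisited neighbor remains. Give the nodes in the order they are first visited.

Visit P
P → I
I → A
A → B
B → G
G → H
H → C
C → D
D → Q
Q → F
F → O
O → E
E → L
L → M
M → K
K → J
L → N

P I A B G H C D Q F O E L M K J N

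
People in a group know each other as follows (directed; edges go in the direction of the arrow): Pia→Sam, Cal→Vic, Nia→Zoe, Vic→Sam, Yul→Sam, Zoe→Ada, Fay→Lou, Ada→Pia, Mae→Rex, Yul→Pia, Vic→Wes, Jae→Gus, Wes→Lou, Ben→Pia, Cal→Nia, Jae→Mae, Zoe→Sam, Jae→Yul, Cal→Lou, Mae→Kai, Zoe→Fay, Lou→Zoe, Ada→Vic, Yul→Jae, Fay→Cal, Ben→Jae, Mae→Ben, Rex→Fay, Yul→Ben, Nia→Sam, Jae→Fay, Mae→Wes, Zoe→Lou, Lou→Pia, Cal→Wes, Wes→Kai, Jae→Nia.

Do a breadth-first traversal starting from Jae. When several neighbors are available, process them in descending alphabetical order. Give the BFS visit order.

Jae -> Yul -> Nia -> Mae -> Gus -> Fay -> Sam -> Pia -> Ben -> Zoe -> Wes -> Rex -> Kai -> Lou -> Cal -> Ada -> Vic

Visit Jae; enqueue Yul, Nia, Mae, Gus, Fay → queue [Yul, Nia, Mae, Gus, Fay]
Visit Yul; enqueue Sam, Pia, Ben → queue [Nia, Mae, Gus, Fay, Sam, Pia, Ben]
Visit Nia; enqueue Zoe → queue [Mae, Gus, Fay, Sam, Pia, Ben, Zoe]
Visit Mae; enqueue Wes, Rex, Kai → queue [Gus, Fay, Sam, Pia, Ben, Zoe, Wes, Rex, Kai]
Visit Gus → queue [Fay, Sam, Pia, Ben, Zoe, Wes, Rex, Kai]
Visit Fay; enqueue Lou, Cal → queue [Sam, Pia, Ben, Zoe, Wes, Rex, Kai, Lou, Cal]
Visit Sam → queue [Pia, Ben, Zoe, Wes, Rex, Kai, Lou, Cal]
Visit Pia → queue [Ben, Zoe, Wes, Rex, Kai, Lou, Cal]
Visit Ben → queue [Zoe, Wes, Rex, Kai, Lou, Cal]
Visit Zoe; enqueue Ada → queue [Wes, Rex, Kai, Lou, Cal, Ada]
Visit Wes → queue [Rex, Kai, Lou, Cal, Ada]
Visit Rex → queue [Kai, Lou, Cal, Ada]
Visit Kai → queue [Lou, Cal, Ada]
Visit Lou → queue [Cal, Ada]
Visit Cal; enqueue Vic → queue [Ada, Vic]
Visit Ada → queue [Vic]
Visit Vic → queue []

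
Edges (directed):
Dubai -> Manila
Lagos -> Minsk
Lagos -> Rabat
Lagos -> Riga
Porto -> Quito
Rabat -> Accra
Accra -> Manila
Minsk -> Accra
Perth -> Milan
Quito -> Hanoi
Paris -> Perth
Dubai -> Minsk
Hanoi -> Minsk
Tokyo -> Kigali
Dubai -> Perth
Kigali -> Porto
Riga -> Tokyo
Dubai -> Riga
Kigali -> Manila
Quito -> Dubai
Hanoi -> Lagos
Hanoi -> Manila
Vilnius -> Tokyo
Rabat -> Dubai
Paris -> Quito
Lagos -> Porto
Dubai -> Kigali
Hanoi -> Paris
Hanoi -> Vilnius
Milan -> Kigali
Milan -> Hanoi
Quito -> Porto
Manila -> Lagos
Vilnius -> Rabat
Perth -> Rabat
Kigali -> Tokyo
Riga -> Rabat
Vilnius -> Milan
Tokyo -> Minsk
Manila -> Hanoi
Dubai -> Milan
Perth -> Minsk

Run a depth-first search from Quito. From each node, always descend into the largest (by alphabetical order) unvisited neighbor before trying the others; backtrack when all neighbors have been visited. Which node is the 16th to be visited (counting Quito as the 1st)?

Paris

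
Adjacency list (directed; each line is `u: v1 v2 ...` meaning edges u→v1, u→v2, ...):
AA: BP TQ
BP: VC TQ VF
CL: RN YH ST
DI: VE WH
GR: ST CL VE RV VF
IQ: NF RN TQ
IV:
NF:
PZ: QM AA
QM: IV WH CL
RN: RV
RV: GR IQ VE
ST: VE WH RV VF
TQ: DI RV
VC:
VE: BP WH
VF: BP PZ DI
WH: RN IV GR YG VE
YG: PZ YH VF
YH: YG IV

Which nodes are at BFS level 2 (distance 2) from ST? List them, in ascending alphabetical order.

BP, DI, GR, IQ, IV, PZ, RN, YG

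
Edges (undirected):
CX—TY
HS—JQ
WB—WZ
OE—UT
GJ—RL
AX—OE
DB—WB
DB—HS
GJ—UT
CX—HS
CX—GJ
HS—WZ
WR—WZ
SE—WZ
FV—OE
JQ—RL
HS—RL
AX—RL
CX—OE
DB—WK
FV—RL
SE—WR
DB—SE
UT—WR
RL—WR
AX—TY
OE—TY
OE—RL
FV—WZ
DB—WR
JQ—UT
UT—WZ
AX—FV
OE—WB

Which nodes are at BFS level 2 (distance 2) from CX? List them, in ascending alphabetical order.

AX, DB, FV, JQ, RL, UT, WB, WZ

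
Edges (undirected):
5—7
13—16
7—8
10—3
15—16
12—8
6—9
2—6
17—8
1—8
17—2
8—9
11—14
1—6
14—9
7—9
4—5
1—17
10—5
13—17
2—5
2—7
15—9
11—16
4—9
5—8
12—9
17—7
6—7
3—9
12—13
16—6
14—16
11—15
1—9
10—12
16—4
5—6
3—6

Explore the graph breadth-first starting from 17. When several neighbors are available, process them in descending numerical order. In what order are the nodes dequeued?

Visit 17; enqueue 13, 8, 7, 2, 1 → queue [13, 8, 7, 2, 1]
Visit 13; enqueue 16, 12 → queue [8, 7, 2, 1, 16, 12]
Visit 8; enqueue 9, 5 → queue [7, 2, 1, 16, 12, 9, 5]
Visit 7; enqueue 6 → queue [2, 1, 16, 12, 9, 5, 6]
Visit 2 → queue [1, 16, 12, 9, 5, 6]
Visit 1 → queue [16, 12, 9, 5, 6]
Visit 16; enqueue 15, 14, 11, 4 → queue [12, 9, 5, 6, 15, 14, 11, 4]
Visit 12; enqueue 10 → queue [9, 5, 6, 15, 14, 11, 4, 10]
Visit 9; enqueue 3 → queue [5, 6, 15, 14, 11, 4, 10, 3]
Visit 5 → queue [6, 15, 14, 11, 4, 10, 3]
Visit 6 → queue [15, 14, 11, 4, 10, 3]
Visit 15 → queue [14, 11, 4, 10, 3]
Visit 14 → queue [11, 4, 10, 3]
Visit 11 → queue [4, 10, 3]
Visit 4 → queue [10, 3]
Visit 10 → queue [3]
Visit 3 → queue []

17, 13, 8, 7, 2, 1, 16, 12, 9, 5, 6, 15, 14, 11, 4, 10, 3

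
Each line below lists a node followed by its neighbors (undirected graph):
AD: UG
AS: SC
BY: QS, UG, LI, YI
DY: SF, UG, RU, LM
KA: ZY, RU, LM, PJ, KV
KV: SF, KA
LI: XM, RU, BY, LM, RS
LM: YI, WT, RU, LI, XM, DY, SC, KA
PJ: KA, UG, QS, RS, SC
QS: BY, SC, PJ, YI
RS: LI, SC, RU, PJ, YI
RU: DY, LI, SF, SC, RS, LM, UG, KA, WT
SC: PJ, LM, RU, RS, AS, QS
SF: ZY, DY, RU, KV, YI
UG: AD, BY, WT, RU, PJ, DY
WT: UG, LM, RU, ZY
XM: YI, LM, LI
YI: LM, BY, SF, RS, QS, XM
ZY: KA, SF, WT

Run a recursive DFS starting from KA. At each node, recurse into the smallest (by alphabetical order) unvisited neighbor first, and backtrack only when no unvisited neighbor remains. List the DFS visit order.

Visit KA
KA → KV
KV → SF
SF → DY
DY → LM
LM → LI
LI → BY
BY → QS
QS → PJ
PJ → RS
RS → RU
RU → SC
SC → AS
RU → UG
UG → AD
UG → WT
WT → ZY
RS → YI
YI → XM

KA → KV → SF → DY → LM → LI → BY → QS → PJ → RS → RU → SC → AS → UG → AD → WT → ZY → YI → XM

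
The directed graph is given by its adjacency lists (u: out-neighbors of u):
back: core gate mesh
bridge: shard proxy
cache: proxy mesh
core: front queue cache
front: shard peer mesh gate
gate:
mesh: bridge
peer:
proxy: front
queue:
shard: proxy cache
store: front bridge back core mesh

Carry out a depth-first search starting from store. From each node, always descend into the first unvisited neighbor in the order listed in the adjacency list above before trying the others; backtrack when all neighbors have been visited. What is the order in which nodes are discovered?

Visit store
store → front
front → shard
shard → proxy
shard → cache
cache → mesh
mesh → bridge
front → peer
front → gate
store → back
back → core
core → queue

store front shard proxy cache mesh bridge peer gate back core queue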